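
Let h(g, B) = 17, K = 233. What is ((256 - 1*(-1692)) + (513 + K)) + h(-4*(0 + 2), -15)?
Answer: 2711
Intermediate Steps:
((256 - 1*(-1692)) + (513 + K)) + h(-4*(0 + 2), -15) = ((256 - 1*(-1692)) + (513 + 233)) + 17 = ((256 + 1692) + 746) + 17 = (1948 + 746) + 17 = 2694 + 17 = 2711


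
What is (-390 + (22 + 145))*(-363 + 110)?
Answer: 56419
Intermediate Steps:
(-390 + (22 + 145))*(-363 + 110) = (-390 + 167)*(-253) = -223*(-253) = 56419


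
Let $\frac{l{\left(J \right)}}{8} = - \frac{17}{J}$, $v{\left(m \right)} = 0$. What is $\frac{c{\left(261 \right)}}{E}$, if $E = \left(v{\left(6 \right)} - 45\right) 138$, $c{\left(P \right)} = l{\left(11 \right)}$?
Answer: $\frac{68}{34155} \approx 0.0019909$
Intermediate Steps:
$l{\left(J \right)} = - \frac{136}{J}$ ($l{\left(J \right)} = 8 \left(- \frac{17}{J}\right) = - \frac{136}{J}$)
$c{\left(P \right)} = - \frac{136}{11}$
$E = -6210$ ($E = \left(0 - 45\right) 138 = \left(-45\right) 138 = -6210$)
$\frac{c{\left(261 \right)}}{E} = - \frac{136}{11 \left(-6210\right)} = \left(- \frac{136}{11}\right) \left(- \frac{1}{6210}\right) = \frac{68}{34155}$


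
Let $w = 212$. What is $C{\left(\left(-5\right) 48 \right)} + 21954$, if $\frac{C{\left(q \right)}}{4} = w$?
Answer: $22802$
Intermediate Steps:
$C{\left(q \right)} = 848$ ($C{\left(q \right)} = 4 \cdot 212 = 848$)
$C{\left(\left(-5\right) 48 \right)} + 21954 = 848 + 21954 = 22802$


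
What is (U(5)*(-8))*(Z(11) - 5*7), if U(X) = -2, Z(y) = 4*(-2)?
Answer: -688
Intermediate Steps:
Z(y) = -8
(U(5)*(-8))*(Z(11) - 5*7) = (-2*(-8))*(-8 - 5*7) = 16*(-8 - 35) = 16*(-43) = -688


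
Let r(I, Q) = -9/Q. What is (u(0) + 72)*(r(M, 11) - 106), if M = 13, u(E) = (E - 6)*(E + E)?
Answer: -84600/11 ≈ -7690.9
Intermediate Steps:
u(E) = 2*E*(-6 + E) (u(E) = (-6 + E)*(2*E) = 2*E*(-6 + E))
(u(0) + 72)*(r(M, 11) - 106) = (2*0*(-6 + 0) + 72)*(-9/11 - 106) = (2*0*(-6) + 72)*(-9*1/11 - 106) = (0 + 72)*(-9/11 - 106) = 72*(-1175/11) = -84600/11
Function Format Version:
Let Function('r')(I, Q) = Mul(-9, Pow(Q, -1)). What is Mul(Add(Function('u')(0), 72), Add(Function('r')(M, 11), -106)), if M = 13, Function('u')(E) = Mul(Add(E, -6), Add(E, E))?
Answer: Rational(-84600, 11) ≈ -7690.9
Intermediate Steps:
Function('u')(E) = Mul(2, E, Add(-6, E)) (Function('u')(E) = Mul(Add(-6, E), Mul(2, E)) = Mul(2, E, Add(-6, E)))
Mul(Add(Function('u')(0), 72), Add(Function('r')(M, 11), -106)) = Mul(Add(Mul(2, 0, Add(-6, 0)), 72), Add(Mul(-9, Pow(11, -1)), -106)) = Mul(Add(Mul(2, 0, -6), 72), Add(Mul(-9, Rational(1, 11)), -106)) = Mul(Add(0, 72), Add(Rational(-9, 11), -106)) = Mul(72, Rational(-1175, 11)) = Rational(-84600, 11)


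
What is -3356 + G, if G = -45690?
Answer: -49046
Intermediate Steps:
-3356 + G = -3356 - 45690 = -49046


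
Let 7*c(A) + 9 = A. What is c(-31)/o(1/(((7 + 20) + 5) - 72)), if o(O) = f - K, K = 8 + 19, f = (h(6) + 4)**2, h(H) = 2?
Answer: -40/63 ≈ -0.63492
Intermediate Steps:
c(A) = -9/7 + A/7
f = 36 (f = (2 + 4)**2 = 6**2 = 36)
K = 27
o(O) = 9 (o(O) = 36 - 1*27 = 36 - 27 = 9)
c(-31)/o(1/(((7 + 20) + 5) - 72)) = (-9/7 + (1/7)*(-31))/9 = (-9/7 - 31/7)*(1/9) = -40/7*1/9 = -40/63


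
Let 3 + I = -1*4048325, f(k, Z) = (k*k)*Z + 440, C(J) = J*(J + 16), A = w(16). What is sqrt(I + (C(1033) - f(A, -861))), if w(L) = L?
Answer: 7*I*sqrt(56015) ≈ 1656.7*I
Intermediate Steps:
A = 16
C(J) = J*(16 + J)
f(k, Z) = 440 + Z*k**2 (f(k, Z) = k**2*Z + 440 = Z*k**2 + 440 = 440 + Z*k**2)
I = -4048328 (I = -3 - 1*4048325 = -3 - 4048325 = -4048328)
sqrt(I + (C(1033) - f(A, -861))) = sqrt(-4048328 + (1033*(16 + 1033) - (440 - 861*16**2))) = sqrt(-4048328 + (1033*1049 - (440 - 861*256))) = sqrt(-4048328 + (1083617 - (440 - 220416))) = sqrt(-4048328 + (1083617 - 1*(-219976))) = sqrt(-4048328 + (1083617 + 219976)) = sqrt(-4048328 + 1303593) = sqrt(-2744735) = 7*I*sqrt(56015)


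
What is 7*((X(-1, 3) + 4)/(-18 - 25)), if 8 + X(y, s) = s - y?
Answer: 0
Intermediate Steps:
X(y, s) = -8 + s - y (X(y, s) = -8 + (s - y) = -8 + s - y)
7*((X(-1, 3) + 4)/(-18 - 25)) = 7*(((-8 + 3 - 1*(-1)) + 4)/(-18 - 25)) = 7*(((-8 + 3 + 1) + 4)/(-43)) = 7*((-4 + 4)*(-1/43)) = 7*(0*(-1/43)) = 7*0 = 0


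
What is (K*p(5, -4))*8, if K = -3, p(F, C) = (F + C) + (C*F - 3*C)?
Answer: 168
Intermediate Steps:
p(F, C) = F - 2*C + C*F (p(F, C) = (C + F) + (-3*C + C*F) = F - 2*C + C*F)
(K*p(5, -4))*8 = -3*(5 - 2*(-4) - 4*5)*8 = -3*(5 + 8 - 20)*8 = -3*(-7)*8 = 21*8 = 168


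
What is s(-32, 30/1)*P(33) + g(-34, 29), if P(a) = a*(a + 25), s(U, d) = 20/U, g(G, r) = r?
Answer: -4669/4 ≈ -1167.3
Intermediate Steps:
P(a) = a*(25 + a)
s(-32, 30/1)*P(33) + g(-34, 29) = (20/(-32))*(33*(25 + 33)) + 29 = (20*(-1/32))*(33*58) + 29 = -5/8*1914 + 29 = -4785/4 + 29 = -4669/4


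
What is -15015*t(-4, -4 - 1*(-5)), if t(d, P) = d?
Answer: 60060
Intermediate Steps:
-15015*t(-4, -4 - 1*(-5)) = -15015*(-4) = 60060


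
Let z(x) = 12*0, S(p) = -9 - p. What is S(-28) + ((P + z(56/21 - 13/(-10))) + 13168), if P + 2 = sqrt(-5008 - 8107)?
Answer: 13185 + I*sqrt(13115) ≈ 13185.0 + 114.52*I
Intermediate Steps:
P = -2 + I*sqrt(13115) (P = -2 + sqrt(-5008 - 8107) = -2 + sqrt(-13115) = -2 + I*sqrt(13115) ≈ -2.0 + 114.52*I)
z(x) = 0
S(-28) + ((P + z(56/21 - 13/(-10))) + 13168) = (-9 - 1*(-28)) + (((-2 + I*sqrt(13115)) + 0) + 13168) = (-9 + 28) + ((-2 + I*sqrt(13115)) + 13168) = 19 + (13166 + I*sqrt(13115)) = 13185 + I*sqrt(13115)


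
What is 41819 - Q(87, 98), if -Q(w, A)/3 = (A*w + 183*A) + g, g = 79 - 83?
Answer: 121187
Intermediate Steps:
g = -4
Q(w, A) = 12 - 549*A - 3*A*w (Q(w, A) = -3*((A*w + 183*A) - 4) = -3*((183*A + A*w) - 4) = -3*(-4 + 183*A + A*w) = 12 - 549*A - 3*A*w)
41819 - Q(87, 98) = 41819 - (12 - 549*98 - 3*98*87) = 41819 - (12 - 53802 - 25578) = 41819 - 1*(-79368) = 41819 + 79368 = 121187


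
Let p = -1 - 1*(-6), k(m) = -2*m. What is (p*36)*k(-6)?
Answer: 2160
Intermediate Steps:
p = 5 (p = -1 + 6 = 5)
(p*36)*k(-6) = (5*36)*(-2*(-6)) = 180*12 = 2160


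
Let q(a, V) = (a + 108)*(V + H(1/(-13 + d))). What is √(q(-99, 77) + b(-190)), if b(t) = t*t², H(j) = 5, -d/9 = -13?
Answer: I*√6858262 ≈ 2618.8*I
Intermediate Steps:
d = 117 (d = -9*(-13) = 117)
b(t) = t³
q(a, V) = (5 + V)*(108 + a) (q(a, V) = (a + 108)*(V + 5) = (108 + a)*(5 + V) = (5 + V)*(108 + a))
√(q(-99, 77) + b(-190)) = √((540 + 5*(-99) + 108*77 + 77*(-99)) + (-190)³) = √((540 - 495 + 8316 - 7623) - 6859000) = √(738 - 6859000) = √(-6858262) = I*√6858262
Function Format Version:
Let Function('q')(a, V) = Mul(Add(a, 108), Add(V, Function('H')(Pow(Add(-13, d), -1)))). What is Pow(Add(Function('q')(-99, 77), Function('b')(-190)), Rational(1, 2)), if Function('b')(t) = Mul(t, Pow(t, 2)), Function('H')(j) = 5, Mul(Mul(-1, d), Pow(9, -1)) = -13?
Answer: Mul(I, Pow(6858262, Rational(1, 2))) ≈ Mul(2618.8, I)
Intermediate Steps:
d = 117 (d = Mul(-9, -13) = 117)
Function('b')(t) = Pow(t, 3)
Function('q')(a, V) = Mul(Add(5, V), Add(108, a)) (Function('q')(a, V) = Mul(Add(a, 108), Add(V, 5)) = Mul(Add(108, a), Add(5, V)) = Mul(Add(5, V), Add(108, a)))
Pow(Add(Function('q')(-99, 77), Function('b')(-190)), Rational(1, 2)) = Pow(Add(Add(540, Mul(5, -99), Mul(108, 77), Mul(77, -99)), Pow(-190, 3)), Rational(1, 2)) = Pow(Add(Add(540, -495, 8316, -7623), -6859000), Rational(1, 2)) = Pow(Add(738, -6859000), Rational(1, 2)) = Pow(-6858262, Rational(1, 2)) = Mul(I, Pow(6858262, Rational(1, 2)))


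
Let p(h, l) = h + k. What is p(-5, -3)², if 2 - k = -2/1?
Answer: 1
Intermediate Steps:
k = 4 (k = 2 - (-2)/1 = 2 - (-2) = 2 - 1*(-2) = 2 + 2 = 4)
p(h, l) = 4 + h (p(h, l) = h + 4 = 4 + h)
p(-5, -3)² = (4 - 5)² = (-1)² = 1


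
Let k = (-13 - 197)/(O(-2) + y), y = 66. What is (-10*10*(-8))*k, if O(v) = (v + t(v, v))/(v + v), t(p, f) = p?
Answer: -168000/67 ≈ -2507.5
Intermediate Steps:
O(v) = 1 (O(v) = (v + v)/(v + v) = (2*v)/((2*v)) = (2*v)*(1/(2*v)) = 1)
k = -210/67 (k = (-13 - 197)/(1 + 66) = -210/67 ≈ -3.1343)
(-10*10*(-8))*k = (-10*10*(-8))*(-210/67) = -100*(-8)*(-210/67) = 800*(-210/67) = -168000/67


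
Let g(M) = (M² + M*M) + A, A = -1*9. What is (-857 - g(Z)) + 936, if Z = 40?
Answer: -3112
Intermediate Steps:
A = -9
g(M) = -9 + 2*M² (g(M) = (M² + M*M) - 9 = (M² + M²) - 9 = 2*M² - 9 = -9 + 2*M²)
(-857 - g(Z)) + 936 = (-857 - (-9 + 2*40²)) + 936 = (-857 - (-9 + 2*1600)) + 936 = (-857 - (-9 + 3200)) + 936 = (-857 - 1*3191) + 936 = (-857 - 3191) + 936 = -4048 + 936 = -3112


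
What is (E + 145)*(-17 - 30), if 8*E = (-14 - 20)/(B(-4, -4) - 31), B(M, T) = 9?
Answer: -600519/88 ≈ -6824.1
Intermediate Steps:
E = 17/88 (E = ((-14 - 20)/(9 - 31))/8 = (-34/(-22))/8 = (-34*(-1/22))/8 = (⅛)*(17/11) = 17/88 ≈ 0.19318)
(E + 145)*(-17 - 30) = (17/88 + 145)*(-17 - 30) = (12777/88)*(-47) = -600519/88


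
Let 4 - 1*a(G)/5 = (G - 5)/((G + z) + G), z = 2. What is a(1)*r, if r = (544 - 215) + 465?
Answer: 19850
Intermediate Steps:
r = 794 (r = 329 + 465 = 794)
a(G) = 20 - 5*(-5 + G)/(2 + 2*G) (a(G) = 20 - 5*(G - 5)/((G + 2) + G) = 20 - 5*(-5 + G)/((2 + G) + G) = 20 - 5*(-5 + G)/(2 + 2*G))
a(1)*r = (5*(13 + 7*1)/(2*(1 + 1)))*794 = ((5/2)*(13 + 7)/2)*794 = ((5/2)*(½)*20)*794 = 25*794 = 19850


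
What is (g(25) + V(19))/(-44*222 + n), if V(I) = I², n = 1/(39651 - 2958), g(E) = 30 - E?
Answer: -13429638/358417223 ≈ -0.037469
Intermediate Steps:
n = 1/36693 ≈ 2.7253e-5
(g(25) + V(19))/(-44*222 + n) = ((30 - 1*25) + 19²)/(-44*222 + 1/36693) = ((30 - 25) + 361)/(-9768 + 1/36693) = (5 + 361)/(-358417223/36693) = 366*(-36693/358417223) = -13429638/358417223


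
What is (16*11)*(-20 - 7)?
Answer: -4752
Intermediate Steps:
(16*11)*(-20 - 7) = 176*(-27) = -4752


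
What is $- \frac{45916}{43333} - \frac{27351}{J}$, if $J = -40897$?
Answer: $- \frac{692625769}{1772189701} \approx -0.39083$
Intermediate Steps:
$- \frac{45916}{43333} - \frac{27351}{J} = - \frac{45916}{43333} - \frac{27351}{-40897} = \left(-45916\right) \frac{1}{43333} - - \frac{27351}{40897} = - \frac{45916}{43333} + \frac{27351}{40897} = - \frac{692625769}{1772189701}$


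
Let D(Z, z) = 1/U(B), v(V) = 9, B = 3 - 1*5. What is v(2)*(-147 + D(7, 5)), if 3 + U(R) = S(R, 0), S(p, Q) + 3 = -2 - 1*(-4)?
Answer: -5301/4 ≈ -1325.3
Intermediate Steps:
S(p, Q) = -1 (S(p, Q) = -3 + (-2 - 1*(-4)) = -3 + (-2 + 4) = -3 + 2 = -1)
B = -2 (B = 3 - 5 = -2)
U(R) = -4 (U(R) = -3 - 1 = -4)
D(Z, z) = -1/4 (D(Z, z) = 1/(-4) = -1/4)
v(2)*(-147 + D(7, 5)) = 9*(-147 - 1/4) = 9*(-589/4) = -5301/4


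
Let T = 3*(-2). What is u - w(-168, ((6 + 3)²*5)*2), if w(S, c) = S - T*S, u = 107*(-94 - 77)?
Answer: -17121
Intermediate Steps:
T = -6
u = -18297 (u = 107*(-171) = -18297)
w(S, c) = 7*S (w(S, c) = S - (-6)*S = S + 6*S = 7*S)
u - w(-168, ((6 + 3)²*5)*2) = -18297 - 7*(-168) = -18297 - 1*(-1176) = -18297 + 1176 = -17121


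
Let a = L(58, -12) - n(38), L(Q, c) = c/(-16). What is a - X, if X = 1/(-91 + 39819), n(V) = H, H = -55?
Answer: 2214835/39728 ≈ 55.750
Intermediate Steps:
L(Q, c) = -c/16 (L(Q, c) = c*(-1/16) = -c/16)
n(V) = -55
a = 223/4 (a = -1/16*(-12) - 1*(-55) = ¾ + 55 = 223/4 ≈ 55.750)
X = 1/39728 ≈ 2.5171e-5
a - X = 223/4 - 1*1/39728 = 223/4 - 1/39728 = 2214835/39728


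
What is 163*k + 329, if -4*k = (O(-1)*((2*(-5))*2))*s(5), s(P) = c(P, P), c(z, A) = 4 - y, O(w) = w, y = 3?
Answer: -486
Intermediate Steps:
c(z, A) = 1 (c(z, A) = 4 - 1*3 = 4 - 3 = 1)
s(P) = 1
k = -5 (k = -(-2*(-5)*2)/4 = -(-(-10)*2)/4 = -(-1*(-20))/4 = -5 ≈ -5.0000)
163*k + 329 = 163*(-5) + 329 = -815 + 329 = -486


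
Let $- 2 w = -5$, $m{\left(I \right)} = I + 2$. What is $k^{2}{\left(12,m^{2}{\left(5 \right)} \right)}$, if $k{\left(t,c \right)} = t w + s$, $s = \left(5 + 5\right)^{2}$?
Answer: $16900$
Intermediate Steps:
$m{\left(I \right)} = 2 + I$
$s = 100$ ($s = 10^{2} = 100$)
$w = \frac{5}{2}$ ($w = \left(- \frac{1}{2}\right) \left(-5\right) = \frac{5}{2} \approx 2.5$)
$k{\left(t,c \right)} = 100 + \frac{5 t}{2}$ ($k{\left(t,c \right)} = t \frac{5}{2} + 100 = \frac{5 t}{2} + 100 = 100 + \frac{5 t}{2}$)
$k^{2}{\left(12,m^{2}{\left(5 \right)} \right)} = \left(100 + \frac{5}{2} \cdot 12\right)^{2} = \left(100 + 30\right)^{2} = 130^{2} = 16900$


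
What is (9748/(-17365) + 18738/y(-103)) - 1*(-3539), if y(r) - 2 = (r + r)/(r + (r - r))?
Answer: 285582659/34730 ≈ 8222.9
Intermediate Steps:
y(r) = 4 (y(r) = 2 + (r + r)/(r + (r - r)) = 2 + (2*r)/(r + 0) = 2 + (2*r)/r = 2 + 2 = 4)
(9748/(-17365) + 18738/y(-103)) - 1*(-3539) = (9748/(-17365) + 18738/4) - 1*(-3539) = (9748*(-1/17365) + 18738*(¼)) + 3539 = (-9748/17365 + 9369/2) + 3539 = 162673189/34730 + 3539 = 285582659/34730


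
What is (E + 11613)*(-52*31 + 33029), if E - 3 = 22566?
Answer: 1073895894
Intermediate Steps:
E = 22569 (E = 3 + 22566 = 22569)
(E + 11613)*(-52*31 + 33029) = (22569 + 11613)*(-52*31 + 33029) = 34182*(-1612 + 33029) = 34182*31417 = 1073895894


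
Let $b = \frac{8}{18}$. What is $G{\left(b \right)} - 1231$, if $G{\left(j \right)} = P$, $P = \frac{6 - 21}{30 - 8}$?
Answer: $- \frac{27097}{22} \approx -1231.7$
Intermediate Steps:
$b = \frac{4}{9}$ ($b = 8 \cdot \frac{1}{18} = \frac{4}{9} \approx 0.44444$)
$P = - \frac{15}{22} \approx -0.68182$
$G{\left(j \right)} = - \frac{15}{22}$
$G{\left(b \right)} - 1231 = - \frac{15}{22} - 1231 = - \frac{27097}{22}$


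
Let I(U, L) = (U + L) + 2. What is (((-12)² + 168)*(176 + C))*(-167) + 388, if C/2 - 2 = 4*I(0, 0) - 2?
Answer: -10003580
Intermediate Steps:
I(U, L) = 2 + L + U (I(U, L) = (L + U) + 2 = 2 + L + U)
C = 16 (C = 4 + 2*(4*(2 + 0 + 0) - 2) = 4 + 2*(4*2 - 2) = 4 + 2*(8 - 2) = 4 + 2*6 = 4 + 12 = 16)
(((-12)² + 168)*(176 + C))*(-167) + 388 = (((-12)² + 168)*(176 + 16))*(-167) + 388 = ((144 + 168)*192)*(-167) + 388 = (312*192)*(-167) + 388 = 59904*(-167) + 388 = -10003968 + 388 = -10003580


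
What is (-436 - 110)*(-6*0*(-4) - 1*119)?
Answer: 64974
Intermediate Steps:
(-436 - 110)*(-6*0*(-4) - 1*119) = -546*(0*(-4) - 119) = -546*(0 - 119) = -546*(-119) = 64974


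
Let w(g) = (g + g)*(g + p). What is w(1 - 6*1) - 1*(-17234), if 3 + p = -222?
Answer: 19534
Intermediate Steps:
p = -225 (p = -3 - 222 = -225)
w(g) = 2*g*(-225 + g) (w(g) = (g + g)*(g - 225) = (2*g)*(-225 + g) = 2*g*(-225 + g))
w(1 - 6*1) - 1*(-17234) = 2*(1 - 6*1)*(-225 + (1 - 6*1)) - 1*(-17234) = 2*(1 - 6)*(-225 + (1 - 6)) + 17234 = 2*(-5)*(-225 - 5) + 17234 = 2*(-5)*(-230) + 17234 = 2300 + 17234 = 19534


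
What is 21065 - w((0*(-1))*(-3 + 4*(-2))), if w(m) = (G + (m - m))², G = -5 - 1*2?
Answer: 21016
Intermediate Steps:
G = -7 (G = -5 - 2 = -7)
w(m) = 49 (w(m) = (-7 + (m - m))² = (-7 + 0)² = (-7)² = 49)
21065 - w((0*(-1))*(-3 + 4*(-2))) = 21065 - 1*49 = 21065 - 49 = 21016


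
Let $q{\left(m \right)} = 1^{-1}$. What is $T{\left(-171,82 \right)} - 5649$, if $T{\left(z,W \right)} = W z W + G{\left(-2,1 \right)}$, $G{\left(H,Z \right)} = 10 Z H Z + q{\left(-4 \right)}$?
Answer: $-1155472$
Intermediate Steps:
$q{\left(m \right)} = 1$
$G{\left(H,Z \right)} = 1 + 10 H Z^{2}$ ($G{\left(H,Z \right)} = 10 Z H Z + 1 = 10 H Z Z + 1 = 10 H Z^{2} + 1 = 1 + 10 H Z^{2}$)
$T{\left(z,W \right)} = -19 + z W^{2}$ ($T{\left(z,W \right)} = W z W + \left(1 + 10 \left(-2\right) 1^{2}\right) = z W^{2} + \left(1 + 10 \left(-2\right) 1\right) = z W^{2} + \left(1 - 20\right) = z W^{2} - 19 = -19 + z W^{2}$)
$T{\left(-171,82 \right)} - 5649 = \left(-19 - 171 \cdot 82^{2}\right) - 5649 = \left(-19 - 1149804\right) - 5649 = -1149823 - 5649 = -1155472$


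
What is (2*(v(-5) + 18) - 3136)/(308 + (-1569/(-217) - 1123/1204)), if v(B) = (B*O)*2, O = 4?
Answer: -118690320/11730847 ≈ -10.118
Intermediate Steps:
v(B) = 8*B (v(B) = (B*4)*2 = (4*B)*2 = 8*B)
(2*(v(-5) + 18) - 3136)/(308 + (-1569/(-217) - 1123/1204)) = (2*(8*(-5) + 18) - 3136)/(308 + (-1569/(-217) - 1123/1204)) = (2*(-40 + 18) - 3136)/(308 + (-1569*(-1/217) - 1123*1/1204)) = (2*(-22) - 3136)/(308 + (1569/217 - 1123/1204)) = (-44 - 3136)/(308 + 235055/37324) = -3180/11730847/37324 = -3180*37324/11730847 = -118690320/11730847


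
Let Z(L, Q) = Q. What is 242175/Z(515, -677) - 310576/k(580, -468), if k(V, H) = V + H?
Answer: -2119496/677 ≈ -3130.7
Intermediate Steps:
k(V, H) = H + V
242175/Z(515, -677) - 310576/k(580, -468) = 242175/(-677) - 310576/(-468 + 580) = 242175*(-1/677) - 310576/112 = -242175/677 - 310576*1/112 = -242175/677 - 2773 = -2119496/677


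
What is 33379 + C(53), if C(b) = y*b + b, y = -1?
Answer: 33379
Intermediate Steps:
C(b) = 0 (C(b) = -b + b = 0)
33379 + C(53) = 33379 + 0 = 33379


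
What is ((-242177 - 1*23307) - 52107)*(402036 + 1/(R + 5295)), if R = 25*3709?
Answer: -12515489157671111/98020 ≈ -1.2768e+11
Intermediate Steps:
R = 92725
((-242177 - 1*23307) - 52107)*(402036 + 1/(R + 5295)) = ((-242177 - 1*23307) - 52107)*(402036 + 1/(92725 + 5295)) = ((-242177 - 23307) - 52107)*(402036 + 1/98020) = (-265484 - 52107)*(402036 + 1/98020) = -317591*39407568721/98020 = -12515489157671111/98020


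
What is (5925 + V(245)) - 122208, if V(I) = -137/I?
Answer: -28489472/245 ≈ -1.1628e+5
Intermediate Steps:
(5925 + V(245)) - 122208 = (5925 - 137/245) - 122208 = 1451488/245 - 122208 = -28489472/245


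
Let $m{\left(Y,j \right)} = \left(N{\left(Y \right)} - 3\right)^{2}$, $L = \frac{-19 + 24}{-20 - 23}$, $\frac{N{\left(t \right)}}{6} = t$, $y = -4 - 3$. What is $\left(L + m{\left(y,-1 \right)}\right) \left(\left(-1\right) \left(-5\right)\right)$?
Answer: $\frac{435350}{43} \approx 10124.0$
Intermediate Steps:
$y = -7$
$N{\left(t \right)} = 6 t$
$L = - \frac{5}{43}$ ($L = \frac{5}{-43} = 5 \left(- \frac{1}{43}\right) = - \frac{5}{43} \approx -0.11628$)
$m{\left(Y,j \right)} = \left(-3 + 6 Y\right)^{2}$ ($m{\left(Y,j \right)} = \left(6 Y - 3\right)^{2} = \left(-3 + 6 Y\right)^{2}$)
$\left(L + m{\left(y,-1 \right)}\right) \left(\left(-1\right) \left(-5\right)\right) = \left(- \frac{5}{43} + 9 \left(-1 + 2 \left(-7\right)\right)^{2}\right) \left(\left(-1\right) \left(-5\right)\right) = \left(- \frac{5}{43} + 9 \left(-1 - 14\right)^{2}\right) 5 = \left(- \frac{5}{43} + 9 \left(-15\right)^{2}\right) 5 = \left(- \frac{5}{43} + 9 \cdot 225\right) 5 = \left(- \frac{5}{43} + 2025\right) 5 = \frac{87070}{43} \cdot 5 = \frac{435350}{43}$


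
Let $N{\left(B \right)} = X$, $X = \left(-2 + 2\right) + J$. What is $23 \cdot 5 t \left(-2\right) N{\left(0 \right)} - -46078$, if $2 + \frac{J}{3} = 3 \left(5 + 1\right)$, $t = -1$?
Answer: $57118$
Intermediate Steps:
$J = 48$ ($J = -6 + 3 \cdot 3 \left(5 + 1\right) = -6 + 3 \cdot 3 \cdot 6 = -6 + 3 \cdot 18 = -6 + 54 = 48$)
$X = 48$ ($X = \left(-2 + 2\right) + 48 = 0 + 48 = 48$)
$N{\left(B \right)} = 48$
$23 \cdot 5 t \left(-2\right) N{\left(0 \right)} - -46078 = 23 \cdot 5 \left(-1\right) \left(-2\right) 48 - -46078 = 23 \left(\left(-5\right) \left(-2\right)\right) 48 + 46078 = 23 \cdot 10 \cdot 48 + 46078 = 230 \cdot 48 + 46078 = 11040 + 46078 = 57118$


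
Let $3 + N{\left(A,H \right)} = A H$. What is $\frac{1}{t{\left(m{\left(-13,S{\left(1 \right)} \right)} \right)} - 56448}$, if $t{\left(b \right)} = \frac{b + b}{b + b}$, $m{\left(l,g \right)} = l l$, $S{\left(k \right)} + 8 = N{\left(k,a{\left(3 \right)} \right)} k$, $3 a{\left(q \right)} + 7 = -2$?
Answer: $- \frac{1}{56447} \approx -1.7716 \cdot 10^{-5}$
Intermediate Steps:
$a{\left(q \right)} = -3$ ($a{\left(q \right)} = - \frac{7}{3} + \frac{1}{3} \left(-2\right) = - \frac{7}{3} - \frac{2}{3} = -3$)
$N{\left(A,H \right)} = -3 + A H$
$S{\left(k \right)} = -8 + k \left(-3 - 3 k\right)$ ($S{\left(k \right)} = -8 + \left(-3 + k \left(-3\right)\right) k = -8 + \left(-3 - 3 k\right) k = -8 + k \left(-3 - 3 k\right)$)
$m{\left(l,g \right)} = l^{2}$
$t{\left(b \right)} = 1$ ($t{\left(b \right)} = \frac{2 b}{2 b} = 2 b \frac{1}{2 b} = 1$)
$\frac{1}{t{\left(m{\left(-13,S{\left(1 \right)} \right)} \right)} - 56448} = \frac{1}{1 - 56448} = \frac{1}{-56447} = - \frac{1}{56447}$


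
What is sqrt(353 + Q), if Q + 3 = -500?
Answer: 5*I*sqrt(6) ≈ 12.247*I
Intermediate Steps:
Q = -503 (Q = -3 - 500 = -503)
sqrt(353 + Q) = sqrt(353 - 503) = sqrt(-150) = 5*I*sqrt(6)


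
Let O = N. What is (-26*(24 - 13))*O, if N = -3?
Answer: 858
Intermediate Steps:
O = -3
(-26*(24 - 13))*O = -26*(24 - 13)*(-3) = -26*11*(-3) = -286*(-3) = 858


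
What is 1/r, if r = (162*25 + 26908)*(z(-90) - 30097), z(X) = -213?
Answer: -1/938336980 ≈ -1.0657e-9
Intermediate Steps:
r = -938336980 (r = (162*25 + 26908)*(-213 - 30097) = (4050 + 26908)*(-30310) = 30958*(-30310) = -938336980)
1/r = 1/(-938336980) = -1/938336980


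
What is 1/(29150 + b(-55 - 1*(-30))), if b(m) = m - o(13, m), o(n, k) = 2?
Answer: 1/29123 ≈ 3.4337e-5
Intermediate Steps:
b(m) = -2 + m (b(m) = m - 1*2 = m - 2 = -2 + m)
1/(29150 + b(-55 - 1*(-30))) = 1/(29150 + (-2 + (-55 - 1*(-30)))) = 1/(29150 + (-2 + (-55 + 30))) = 1/(29150 + (-2 - 25)) = 1/(29150 - 27) = 1/29123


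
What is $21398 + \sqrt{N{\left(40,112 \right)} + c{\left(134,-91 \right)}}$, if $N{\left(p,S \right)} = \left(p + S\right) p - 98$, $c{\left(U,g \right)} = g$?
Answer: $21398 + \sqrt{5891} \approx 21475.0$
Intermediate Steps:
$N{\left(p,S \right)} = -98 + p \left(S + p\right)$ ($N{\left(p,S \right)} = \left(S + p\right) p - 98 = p \left(S + p\right) - 98 = -98 + p \left(S + p\right)$)
$21398 + \sqrt{N{\left(40,112 \right)} + c{\left(134,-91 \right)}} = 21398 + \sqrt{\left(-98 + 40^{2} + 112 \cdot 40\right) - 91} = 21398 + \sqrt{\left(-98 + 1600 + 4480\right) - 91} = 21398 + \sqrt{5982 - 91} = 21398 + \sqrt{5891}$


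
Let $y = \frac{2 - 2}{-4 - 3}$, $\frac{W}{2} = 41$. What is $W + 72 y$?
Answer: $82$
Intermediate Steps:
$W = 82$ ($W = 2 \cdot 41 = 82$)
$y = 0$ ($y = \frac{0}{-7} = 0 \left(- \frac{1}{7}\right) = 0$)
$W + 72 y = 82 + 72 \cdot 0 = 82 + 0 = 82$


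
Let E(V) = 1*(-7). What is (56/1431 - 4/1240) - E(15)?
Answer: 3121199/443610 ≈ 7.0359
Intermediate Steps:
E(V) = -7
(56/1431 - 4/1240) - E(15) = (56/1431 - 4/1240) - 1*(-7) = (56*(1/1431) - 4*1/1240) + 7 = (56/1431 - 1/310) + 7 = 15929/443610 + 7 = 3121199/443610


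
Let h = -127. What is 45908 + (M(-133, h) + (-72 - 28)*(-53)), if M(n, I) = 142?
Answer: 51350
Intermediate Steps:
45908 + (M(-133, h) + (-72 - 28)*(-53)) = 45908 + (142 + (-72 - 28)*(-53)) = 45908 + (142 - 100*(-53)) = 45908 + (142 + 5300) = 45908 + 5442 = 51350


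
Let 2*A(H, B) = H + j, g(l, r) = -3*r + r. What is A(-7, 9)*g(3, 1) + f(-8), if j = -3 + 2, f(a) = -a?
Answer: 16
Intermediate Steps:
g(l, r) = -2*r
j = -1
A(H, B) = -½ + H/2 (A(H, B) = (H - 1)/2 = (-1 + H)/2 = -½ + H/2)
A(-7, 9)*g(3, 1) + f(-8) = (-½ + (½)*(-7))*(-2*1) - 1*(-8) = (-½ - 7/2)*(-2) + 8 = -4*(-2) + 8 = 8 + 8 = 16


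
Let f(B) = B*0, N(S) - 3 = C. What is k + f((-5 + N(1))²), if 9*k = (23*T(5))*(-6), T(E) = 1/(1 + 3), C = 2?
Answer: -23/6 ≈ -3.8333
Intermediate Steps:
N(S) = 5 (N(S) = 3 + 2 = 5)
f(B) = 0
T(E) = ¼ (T(E) = 1/4 = ¼)
k = -23/6 (k = ((23*(¼))*(-6))/9 = ((23/4)*(-6))/9 = (⅑)*(-69/2) = -23/6 ≈ -3.8333)
k + f((-5 + N(1))²) = -23/6 + 0 = -23/6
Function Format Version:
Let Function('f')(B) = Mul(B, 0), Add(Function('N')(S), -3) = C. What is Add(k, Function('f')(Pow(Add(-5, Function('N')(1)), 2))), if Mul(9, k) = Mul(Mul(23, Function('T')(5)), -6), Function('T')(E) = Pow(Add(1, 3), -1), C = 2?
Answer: Rational(-23, 6) ≈ -3.8333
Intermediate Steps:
Function('N')(S) = 5 (Function('N')(S) = Add(3, 2) = 5)
Function('f')(B) = 0
Function('T')(E) = Rational(1, 4) (Function('T')(E) = Pow(4, -1) = Rational(1, 4))
k = Rational(-23, 6) (k = Mul(Rational(1, 9), Mul(Mul(23, Rational(1, 4)), -6)) = Mul(Rational(1, 9), Mul(Rational(23, 4), -6)) = Mul(Rational(1, 9), Rational(-69, 2)) = Rational(-23, 6) ≈ -3.8333)
Add(k, Function('f')(Pow(Add(-5, Function('N')(1)), 2))) = Add(Rational(-23, 6), 0) = Rational(-23, 6)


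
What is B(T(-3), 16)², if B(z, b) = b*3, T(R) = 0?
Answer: 2304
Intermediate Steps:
B(z, b) = 3*b
B(T(-3), 16)² = (3*16)² = 48² = 2304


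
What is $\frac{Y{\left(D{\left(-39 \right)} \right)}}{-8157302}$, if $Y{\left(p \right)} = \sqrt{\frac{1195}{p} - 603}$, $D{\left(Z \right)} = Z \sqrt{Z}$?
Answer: $- \frac{\sqrt{-917163 + 1195 i \sqrt{39}}}{318134778} \approx -1.2247 \cdot 10^{-8} - 3.0103 \cdot 10^{-6} i$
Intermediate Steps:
$D{\left(Z \right)} = Z^{\frac{3}{2}}$
$Y{\left(p \right)} = \sqrt{-603 + \frac{1195}{p}}$
$\frac{Y{\left(D{\left(-39 \right)} \right)}}{-8157302} = \frac{\sqrt{-603 + \frac{1195}{\left(-39\right)^{\frac{3}{2}}}}}{-8157302} = \sqrt{-603 + \frac{1195}{\left(-39\right) i \sqrt{39}}} \left(- \frac{1}{8157302}\right) = \sqrt{-603 + 1195 \frac{i \sqrt{39}}{1521}} \left(- \frac{1}{8157302}\right) = \sqrt{-603 + \frac{1195 i \sqrt{39}}{1521}} \left(- \frac{1}{8157302}\right) = - \frac{\sqrt{-603 + \frac{1195 i \sqrt{39}}{1521}}}{8157302}$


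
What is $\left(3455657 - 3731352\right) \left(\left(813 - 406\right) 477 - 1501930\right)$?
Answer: $360551439745$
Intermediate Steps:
$\left(3455657 - 3731352\right) \left(\left(813 - 406\right) 477 - 1501930\right) = - 275695 \left(407 \cdot 477 - 1501930\right) = - 275695 \left(194139 - 1501930\right) = \left(-275695\right) \left(-1307791\right) = 360551439745$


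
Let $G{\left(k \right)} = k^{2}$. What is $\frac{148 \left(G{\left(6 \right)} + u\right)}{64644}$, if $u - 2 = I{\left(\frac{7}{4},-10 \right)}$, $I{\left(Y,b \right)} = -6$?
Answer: $\frac{1184}{16161} \approx 0.073263$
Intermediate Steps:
$u = -4$ ($u = 2 - 6 = -4$)
$\frac{148 \left(G{\left(6 \right)} + u\right)}{64644} = \frac{148 \left(6^{2} - 4\right)}{64644} = 148 \left(36 - 4\right) \frac{1}{64644} = 148 \cdot 32 \cdot \frac{1}{64644} = 4736 \cdot \frac{1}{64644} = \frac{1184}{16161}$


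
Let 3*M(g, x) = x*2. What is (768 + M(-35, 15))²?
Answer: 605284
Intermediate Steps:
M(g, x) = 2*x/3 (M(g, x) = (x*2)/3 = (2*x)/3 = 2*x/3)
(768 + M(-35, 15))² = (768 + (⅔)*15)² = (768 + 10)² = 778² = 605284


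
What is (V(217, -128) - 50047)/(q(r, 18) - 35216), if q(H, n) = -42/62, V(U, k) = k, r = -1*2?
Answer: 1555425/1091717 ≈ 1.4248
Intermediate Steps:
r = -2
q(H, n) = -21/31 (q(H, n) = -42*1/62 = -21/31)
(V(217, -128) - 50047)/(q(r, 18) - 35216) = (-128 - 50047)/(-21/31 - 35216) = -50175/(-1091717/31) = -50175*(-31/1091717) = 1555425/1091717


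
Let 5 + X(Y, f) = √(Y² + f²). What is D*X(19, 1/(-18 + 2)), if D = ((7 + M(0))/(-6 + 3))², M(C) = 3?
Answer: -500/9 + 25*√92417/36 ≈ 155.56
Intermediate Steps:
X(Y, f) = -5 + √(Y² + f²)
D = 100/9 (D = ((7 + 3)/(-6 + 3))² = (10/(-3))² = (10*(-⅓))² = (-10/3)² = 100/9 ≈ 11.111)
D*X(19, 1/(-18 + 2)) = 100*(-5 + √(19² + (1/(-18 + 2))²))/9 = 100*(-5 + √(361 + (1/(-16))²))/9 = 100*(-5 + √(361 + (-1/16)²))/9 = 100*(-5 + √(361 + 1/256))/9 = 100*(-5 + √(92417/256))/9 = 100*(-5 + √92417/16)/9 = -500/9 + 25*√92417/36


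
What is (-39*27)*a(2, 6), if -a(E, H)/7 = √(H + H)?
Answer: 14742*√3 ≈ 25534.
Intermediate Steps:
a(E, H) = -7*√2*√H (a(E, H) = -7*√(H + H) = -7*√2*√H)
(-39*27)*a(2, 6) = (-39*27)*(-7*√2*√6) = -(-14742)*√3 = 14742*√3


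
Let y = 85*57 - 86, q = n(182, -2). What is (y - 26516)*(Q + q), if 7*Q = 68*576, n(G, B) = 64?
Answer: -861925312/7 ≈ -1.2313e+8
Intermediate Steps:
q = 64
y = 4759 (y = 4845 - 86 = 4759)
Q = 39168/7 (Q = (68*576)/7 = (⅐)*39168 = 39168/7 ≈ 5595.4)
(y - 26516)*(Q + q) = (4759 - 26516)*(39168/7 + 64) = -21757*39616/7 = -861925312/7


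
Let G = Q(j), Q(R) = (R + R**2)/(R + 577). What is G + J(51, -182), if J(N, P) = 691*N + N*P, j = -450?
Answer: 3498843/127 ≈ 27550.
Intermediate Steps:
Q(R) = (R + R**2)/(577 + R)
G = 202050/127 (G = -450*(1 - 450)/(577 - 450) = -450*(-449)/127 = -450*1/127*(-449) = 202050/127 ≈ 1590.9)
G + J(51, -182) = 202050/127 + 51*(691 - 182) = 202050/127 + 51*509 = 202050/127 + 25959 = 3498843/127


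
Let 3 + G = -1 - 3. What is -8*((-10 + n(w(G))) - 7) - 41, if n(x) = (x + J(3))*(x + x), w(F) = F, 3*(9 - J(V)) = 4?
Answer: 509/3 ≈ 169.67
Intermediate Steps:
G = -7 (G = -3 + (-1 - 3) = -3 - 4 = -7)
J(V) = 23/3 (J(V) = 9 - 1/3*4 = 9 - 4/3 = 23/3)
n(x) = 2*x*(23/3 + x) (n(x) = (x + 23/3)*(x + x) = (23/3 + x)*(2*x) = 2*x*(23/3 + x))
-8*((-10 + n(w(G))) - 7) - 41 = -8*((-10 + (2/3)*(-7)*(23 + 3*(-7))) - 7) - 41 = -8*((-10 + (2/3)*(-7)*(23 - 21)) - 7) - 41 = -8*((-10 + (2/3)*(-7)*2) - 7) - 41 = -8*((-10 - 28/3) - 7) - 41 = -8*(-58/3 - 7) - 41 = -8*(-79/3) - 41 = 632/3 - 41 = 509/3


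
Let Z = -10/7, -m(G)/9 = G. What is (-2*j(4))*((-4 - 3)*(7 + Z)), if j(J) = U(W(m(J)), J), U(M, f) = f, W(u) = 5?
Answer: 312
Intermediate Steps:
m(G) = -9*G
j(J) = J
Z = -10/7 (Z = -10*1/7 = -10/7 ≈ -1.4286)
(-2*j(4))*((-4 - 3)*(7 + Z)) = (-2*4)*((-4 - 3)*(7 - 10/7)) = -(-56)*39/7 = -8*(-39) = 312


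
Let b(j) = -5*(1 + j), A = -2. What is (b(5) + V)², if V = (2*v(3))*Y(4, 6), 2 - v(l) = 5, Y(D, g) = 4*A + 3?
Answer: 0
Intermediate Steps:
Y(D, g) = -5 (Y(D, g) = 4*(-2) + 3 = -8 + 3 = -5)
b(j) = -5 - 5*j
v(l) = -3 (v(l) = 2 - 1*5 = 2 - 5 = -3)
V = 30 (V = (2*(-3))*(-5) = -6*(-5) = 30)
(b(5) + V)² = ((-5 - 5*5) + 30)² = ((-5 - 25) + 30)² = (-30 + 30)² = 0² = 0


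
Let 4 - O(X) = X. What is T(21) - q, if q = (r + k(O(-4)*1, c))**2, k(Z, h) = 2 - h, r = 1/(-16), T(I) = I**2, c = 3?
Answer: 112607/256 ≈ 439.87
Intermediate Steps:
O(X) = 4 - X
r = -1/16 ≈ -0.062500
q = 289/256 (q = (-1/16 + (2 - 1*3))**2 = (-1/16 + (2 - 3))**2 = (-1/16 - 1)**2 = (-17/16)**2 = 289/256 ≈ 1.1289)
T(21) - q = 21**2 - 1*289/256 = 441 - 289/256 = 112607/256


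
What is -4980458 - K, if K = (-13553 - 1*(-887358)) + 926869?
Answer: -6781132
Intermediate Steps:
K = 1800674 (K = (-13553 + 887358) + 926869 = 873805 + 926869 = 1800674)
-4980458 - K = -4980458 - 1*1800674 = -4980458 - 1800674 = -6781132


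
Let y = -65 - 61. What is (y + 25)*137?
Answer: -13837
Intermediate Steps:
y = -126
(y + 25)*137 = (-126 + 25)*137 = -101*137 = -13837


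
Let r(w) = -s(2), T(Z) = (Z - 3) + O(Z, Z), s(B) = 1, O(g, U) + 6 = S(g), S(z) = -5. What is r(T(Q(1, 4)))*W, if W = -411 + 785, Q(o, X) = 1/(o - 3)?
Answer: -374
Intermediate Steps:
O(g, U) = -11 (O(g, U) = -6 - 5 = -11)
Q(o, X) = 1/(-3 + o)
T(Z) = -14 + Z (T(Z) = (Z - 3) - 11 = (-3 + Z) - 11 = -14 + Z)
r(w) = -1 (r(w) = -1*1 = -1)
W = 374
r(T(Q(1, 4)))*W = -1*374 = -374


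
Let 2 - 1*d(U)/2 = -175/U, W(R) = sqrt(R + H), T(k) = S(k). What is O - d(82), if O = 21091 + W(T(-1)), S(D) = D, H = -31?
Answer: 864392/41 + 4*I*sqrt(2) ≈ 21083.0 + 5.6569*I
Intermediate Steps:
T(k) = k
W(R) = sqrt(-31 + R) (W(R) = sqrt(R - 31) = sqrt(-31 + R))
d(U) = 4 + 350/U (d(U) = 4 - (-350)/U = 4 + 350/U)
O = 21091 + 4*I*sqrt(2) (O = 21091 + sqrt(-31 - 1) = 21091 + sqrt(-32) = 21091 + 4*I*sqrt(2) ≈ 21091.0 + 5.6569*I)
O - d(82) = (21091 + 4*I*sqrt(2)) - (4 + 350/82) = (21091 + 4*I*sqrt(2)) - (4 + 350*(1/82)) = (21091 + 4*I*sqrt(2)) - (4 + 175/41) = (21091 + 4*I*sqrt(2)) - 1*339/41 = (21091 + 4*I*sqrt(2)) - 339/41 = 864392/41 + 4*I*sqrt(2)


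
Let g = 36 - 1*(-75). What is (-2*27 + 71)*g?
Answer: 1887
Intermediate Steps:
g = 111 (g = 36 + 75 = 111)
(-2*27 + 71)*g = (-2*27 + 71)*111 = (-54 + 71)*111 = 17*111 = 1887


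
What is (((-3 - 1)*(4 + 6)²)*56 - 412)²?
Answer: 520387344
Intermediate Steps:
(((-3 - 1)*(4 + 6)²)*56 - 412)² = (-4*10²*56 - 412)² = (-4*100*56 - 412)² = (-400*56 - 412)² = (-22400 - 412)² = (-22812)² = 520387344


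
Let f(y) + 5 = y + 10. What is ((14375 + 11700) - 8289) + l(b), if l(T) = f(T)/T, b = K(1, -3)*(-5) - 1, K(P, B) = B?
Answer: 249023/14 ≈ 17787.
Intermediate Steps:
f(y) = 5 + y (f(y) = -5 + (y + 10) = -5 + (10 + y) = 5 + y)
b = 14 (b = -3*(-5) - 1 = 15 - 1 = 14)
l(T) = (5 + T)/T
((14375 + 11700) - 8289) + l(b) = ((14375 + 11700) - 8289) + (5 + 14)/14 = (26075 - 8289) + (1/14)*19 = 17786 + 19/14 = 249023/14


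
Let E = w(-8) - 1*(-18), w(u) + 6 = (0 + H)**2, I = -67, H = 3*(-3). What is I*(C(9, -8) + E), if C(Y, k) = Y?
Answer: -6834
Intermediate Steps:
H = -9
w(u) = 75 (w(u) = -6 + (0 - 9)**2 = -6 + (-9)**2 = -6 + 81 = 75)
E = 93 (E = 75 - 1*(-18) = 75 + 18 = 93)
I*(C(9, -8) + E) = -67*(9 + 93) = -67*102 = -6834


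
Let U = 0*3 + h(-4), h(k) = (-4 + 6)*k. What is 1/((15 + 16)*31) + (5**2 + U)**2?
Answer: 277730/961 ≈ 289.00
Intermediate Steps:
h(k) = 2*k
U = -8 (U = 0*3 + 2*(-4) = 0 - 8 = -8)
1/((15 + 16)*31) + (5**2 + U)**2 = 1/((15 + 16)*31) + (5**2 - 8)**2 = 1/(31*31) + (25 - 8)**2 = 1/961 + 17**2 = 1/961 + 289 = 277730/961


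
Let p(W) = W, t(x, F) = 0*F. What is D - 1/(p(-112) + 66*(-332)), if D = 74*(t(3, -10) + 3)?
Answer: 4889329/22024 ≈ 222.00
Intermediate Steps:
t(x, F) = 0
D = 222 (D = 74*(0 + 3) = 74*3 = 222)
D - 1/(p(-112) + 66*(-332)) = 222 - 1/(-112 + 66*(-332)) = 222 - 1/(-112 - 21912) = 222 - 1/(-22024) = 222 - 1*(-1/22024) = 222 + 1/22024 = 4889329/22024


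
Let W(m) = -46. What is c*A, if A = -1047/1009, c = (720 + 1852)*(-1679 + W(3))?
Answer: 4645224900/1009 ≈ 4.6038e+6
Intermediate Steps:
c = -4436700 (c = (720 + 1852)*(-1679 - 46) = 2572*(-1725) = -4436700)
A = -1047/1009 (A = -1047*1/1009 = -1047/1009 ≈ -1.0377)
c*A = -4436700*(-1047/1009) = 4645224900/1009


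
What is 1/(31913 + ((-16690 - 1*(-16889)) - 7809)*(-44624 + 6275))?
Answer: 1/291867803 ≈ 3.4262e-9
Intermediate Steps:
1/(31913 + ((-16690 - 1*(-16889)) - 7809)*(-44624 + 6275)) = 1/(31913 + ((-16690 + 16889) - 7809)*(-38349)) = 1/(31913 + (199 - 7809)*(-38349)) = 1/(31913 - 7610*(-38349)) = 1/(31913 + 291835890) = 1/291867803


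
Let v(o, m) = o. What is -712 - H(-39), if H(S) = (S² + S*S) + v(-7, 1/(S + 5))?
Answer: -3747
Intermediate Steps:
H(S) = -7 + 2*S² (H(S) = (S² + S*S) - 7 = (S² + S²) - 7 = 2*S² - 7 = -7 + 2*S²)
-712 - H(-39) = -712 - (-7 + 2*(-39)²) = -712 - (-7 + 2*1521) = -712 - (-7 + 3042) = -712 - 1*3035 = -712 - 3035 = -3747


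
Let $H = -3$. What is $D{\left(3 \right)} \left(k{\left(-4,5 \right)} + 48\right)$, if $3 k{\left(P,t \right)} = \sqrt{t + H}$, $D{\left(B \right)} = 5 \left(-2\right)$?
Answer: $-480 - \frac{10 \sqrt{2}}{3} \approx -484.71$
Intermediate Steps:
$D{\left(B \right)} = -10$
$k{\left(P,t \right)} = \frac{\sqrt{-3 + t}}{3}$ ($k{\left(P,t \right)} = \frac{\sqrt{t - 3}}{3} = \frac{\sqrt{-3 + t}}{3}$)
$D{\left(3 \right)} \left(k{\left(-4,5 \right)} + 48\right) = - 10 \left(\frac{\sqrt{-3 + 5}}{3} + 48\right) = - 10 \left(\frac{\sqrt{2}}{3} + 48\right) = - 10 \left(48 + \frac{\sqrt{2}}{3}\right) = -480 - \frac{10 \sqrt{2}}{3}$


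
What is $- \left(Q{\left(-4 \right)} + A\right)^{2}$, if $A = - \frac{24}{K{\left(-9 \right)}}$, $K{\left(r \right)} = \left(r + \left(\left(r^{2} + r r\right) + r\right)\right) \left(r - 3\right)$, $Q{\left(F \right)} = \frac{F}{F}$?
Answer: $- \frac{5329}{5184} \approx -1.028$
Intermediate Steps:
$Q{\left(F \right)} = 1$
$K{\left(r \right)} = \left(-3 + r\right) \left(2 r + 2 r^{2}\right)$ ($K{\left(r \right)} = \left(r + \left(\left(r^{2} + r^{2}\right) + r\right)\right) \left(-3 + r\right) = \left(r + \left(2 r^{2} + r\right)\right) \left(-3 + r\right) = \left(r + \left(r + 2 r^{2}\right)\right) \left(-3 + r\right) = \left(2 r + 2 r^{2}\right) \left(-3 + r\right) = \left(-3 + r\right) \left(2 r + 2 r^{2}\right)$)
$A = \frac{1}{72}$ ($A = - \frac{24}{2 \left(-9\right) \left(-3 + \left(-9\right)^{2} - -18\right)} = - \frac{24}{2 \left(-9\right) \left(-3 + 81 + 18\right)} = - \frac{24}{2 \left(-9\right) 96} = - \frac{24}{-1728} = \left(-24\right) \left(- \frac{1}{1728}\right) = \frac{1}{72} \approx 0.013889$)
$- \left(Q{\left(-4 \right)} + A\right)^{2} = - \left(1 + \frac{1}{72}\right)^{2} = - \left(\frac{73}{72}\right)^{2} = \left(-1\right) \frac{5329}{5184} = - \frac{5329}{5184}$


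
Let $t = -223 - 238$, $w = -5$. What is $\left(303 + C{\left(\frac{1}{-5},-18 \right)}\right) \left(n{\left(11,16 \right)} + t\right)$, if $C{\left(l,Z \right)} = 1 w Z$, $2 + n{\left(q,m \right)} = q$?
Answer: $-177636$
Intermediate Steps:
$t = -461$
$n{\left(q,m \right)} = -2 + q$
$C{\left(l,Z \right)} = - 5 Z$ ($C{\left(l,Z \right)} = 1 \left(-5\right) Z = - 5 Z$)
$\left(303 + C{\left(\frac{1}{-5},-18 \right)}\right) \left(n{\left(11,16 \right)} + t\right) = \left(303 - -90\right) \left(\left(-2 + 11\right) - 461\right) = \left(303 + 90\right) \left(9 - 461\right) = 393 \left(-452\right) = -177636$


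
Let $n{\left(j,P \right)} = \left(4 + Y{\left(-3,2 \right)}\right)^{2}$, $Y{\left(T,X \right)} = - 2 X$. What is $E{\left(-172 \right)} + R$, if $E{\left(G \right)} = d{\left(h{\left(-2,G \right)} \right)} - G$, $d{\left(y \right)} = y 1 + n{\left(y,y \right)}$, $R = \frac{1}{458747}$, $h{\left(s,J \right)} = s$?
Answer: $\frac{77986991}{458747} \approx 170.0$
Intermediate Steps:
$R = \frac{1}{458747} \approx 2.1799 \cdot 10^{-6}$
$n{\left(j,P \right)} = 0$ ($n{\left(j,P \right)} = \left(4 - 4\right)^{2} = 0^{2} = 0$)
$d{\left(y \right)} = y$ ($d{\left(y \right)} = y 1 + 0 = y + 0 = y$)
$E{\left(G \right)} = -2 - G$
$E{\left(-172 \right)} + R = \left(-2 - -172\right) + \frac{1}{458747} = \left(-2 + 172\right) + \frac{1}{458747} = 170 + \frac{1}{458747} = \frac{77986991}{458747}$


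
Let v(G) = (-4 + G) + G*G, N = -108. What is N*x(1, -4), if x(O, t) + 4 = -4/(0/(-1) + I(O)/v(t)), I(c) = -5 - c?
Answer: -144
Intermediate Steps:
v(G) = -4 + G + G² (v(G) = (-4 + G) + G² = -4 + G + G²)
x(O, t) = -4 - 4*(-4 + t + t²)/(-5 - O) (x(O, t) = -4 - 4/(0/(-1) + (-5 - O)/(-4 + t + t²)) = -4 - 4/(0*(-1) + (-5 - O)/(-4 + t + t²)) = -4 - 4/(0 + (-5 - O)/(-4 + t + t²)) = -4 - 4*(-4 + t + t²)/(-5 - O))
N*x(1, -4) = -432*(-9 - 4 + (-4)² - 1*1)/(5 + 1) = -432*(-9 - 4 + 16 - 1)/6 = -432*2/6 = -108*4/3 = -144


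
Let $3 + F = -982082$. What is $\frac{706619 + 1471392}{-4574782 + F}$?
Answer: $- \frac{2178011}{5556867} \approx -0.39195$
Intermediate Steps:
$F = -982085$ ($F = -3 - 982082 = -982085$)
$\frac{706619 + 1471392}{-4574782 + F} = \frac{706619 + 1471392}{-4574782 - 982085} = \frac{2178011}{-5556867} = 2178011 \left(- \frac{1}{5556867}\right) = - \frac{2178011}{5556867}$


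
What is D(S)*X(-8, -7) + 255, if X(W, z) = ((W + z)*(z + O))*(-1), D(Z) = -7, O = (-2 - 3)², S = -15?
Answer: -1635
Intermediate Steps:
O = 25 (O = (-5)² = 25)
X(W, z) = -(25 + z)*(W + z) (X(W, z) = ((W + z)*(z + 25))*(-1) = ((W + z)*(25 + z))*(-1) = ((25 + z)*(W + z))*(-1) = -(25 + z)*(W + z))
D(S)*X(-8, -7) + 255 = -7*(-1*(-7)² - 25*(-8) - 25*(-7) - 1*(-8)*(-7)) + 255 = -7*(-1*49 + 200 + 175 - 56) + 255 = -7*(-49 + 200 + 175 - 56) + 255 = -7*270 + 255 = -1890 + 255 = -1635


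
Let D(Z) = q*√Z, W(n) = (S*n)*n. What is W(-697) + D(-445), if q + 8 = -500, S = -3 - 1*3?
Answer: -2914854 - 508*I*√445 ≈ -2.9149e+6 - 10716.0*I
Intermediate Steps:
S = -6 (S = -3 - 3 = -6)
q = -508 (q = -8 - 500 = -508)
W(n) = -6*n² (W(n) = (-6*n)*n = -6*n²)
D(Z) = -508*√Z
W(-697) + D(-445) = -6*(-697)² - 508*I*√445 = -6*485809 - 508*I*√445 = -2914854 - 508*I*√445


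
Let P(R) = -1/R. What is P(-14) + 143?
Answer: 2003/14 ≈ 143.07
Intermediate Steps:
P(-14) + 143 = -1/(-14) + 143 = -1*(-1/14) + 143 = 1/14 + 143 = 2003/14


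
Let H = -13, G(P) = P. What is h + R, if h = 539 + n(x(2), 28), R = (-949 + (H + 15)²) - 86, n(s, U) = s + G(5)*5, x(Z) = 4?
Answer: -463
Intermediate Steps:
n(s, U) = 25 + s (n(s, U) = s + 5*5 = s + 25 = 25 + s)
R = -1031 (R = (-949 + (-13 + 15)²) - 86 = (-949 + 2²) - 86 = (-949 + 4) - 86 = -945 - 86 = -1031)
h = 568 (h = 539 + (25 + 4) = 539 + 29 = 568)
h + R = 568 - 1031 = -463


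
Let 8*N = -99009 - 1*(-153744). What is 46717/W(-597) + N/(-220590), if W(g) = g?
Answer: -1832780023/23411952 ≈ -78.284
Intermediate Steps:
N = 54735/8 (N = (-99009 - 1*(-153744))/8 = (-99009 + 153744)/8 = (⅛)*54735 = 54735/8 ≈ 6841.9)
46717/W(-597) + N/(-220590) = 46717/(-597) + (54735/8)/(-220590) = 46717*(-1/597) + (54735/8)*(-1/220590) = -46717/597 - 3649/117648 = -1832780023/23411952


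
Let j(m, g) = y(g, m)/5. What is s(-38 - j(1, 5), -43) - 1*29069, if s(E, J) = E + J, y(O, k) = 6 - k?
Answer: -29151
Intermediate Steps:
j(m, g) = 6/5 - m/5 (j(m, g) = (6 - m)/5 = (6 - m)*(1/5) = 6/5 - m/5)
s(-38 - j(1, 5), -43) - 1*29069 = ((-38 - (6/5 - 1/5*1)) - 43) - 1*29069 = ((-38 - (6/5 - 1/5)) - 43) - 29069 = ((-38 - 1*1) - 43) - 29069 = ((-38 - 1) - 43) - 29069 = (-39 - 43) - 29069 = -82 - 29069 = -29151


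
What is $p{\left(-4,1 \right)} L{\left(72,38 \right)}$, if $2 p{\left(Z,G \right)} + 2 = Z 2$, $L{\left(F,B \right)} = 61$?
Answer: $-305$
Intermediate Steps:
$p{\left(Z,G \right)} = -1 + Z$ ($p{\left(Z,G \right)} = -1 + \frac{Z 2}{2} = -1 + \frac{2 Z}{2} = -1 + Z$)
$p{\left(-4,1 \right)} L{\left(72,38 \right)} = \left(-1 - 4\right) 61 = \left(-5\right) 61 = -305$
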